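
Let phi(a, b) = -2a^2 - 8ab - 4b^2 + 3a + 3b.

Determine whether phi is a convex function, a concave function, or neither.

phi is quadratic, so its Hessian is the constant matrix H = [[-4, -8], [-8, -8]].
det(H) = -32, tr(H) = -12.
det(H) < 0, so H is indefinite: neither convex nor concave.

neither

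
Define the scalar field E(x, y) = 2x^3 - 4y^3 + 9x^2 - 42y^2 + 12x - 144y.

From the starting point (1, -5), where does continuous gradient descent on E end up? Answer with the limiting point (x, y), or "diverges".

(-1, -4)

E is separable, so gradient descent decouples: x follows -∂E/∂x, y follows -∂E/∂y.
∂E/∂x = 6(x + 1)(x + 2); at x=1 this is 36, so x decreases.
∂E/∂y = -12(y + 3)(y + 4); at y=-5 this is -24, so y increases.
x converges to its nearest critical value -1 (a local min of the x-part); y converges to -4. The iterate converges to (-1, -4).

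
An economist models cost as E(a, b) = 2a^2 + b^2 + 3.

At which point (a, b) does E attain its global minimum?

E(a,b) separates as P(a) + Q(b) + 3, so its minimum is min P + min Q + 3.
P'(a) = 4a vanishes at a ∈ {0}; Q'(b) = 2b vanishes at b ∈ {0}.
Local minima of P (where P''>0): P(0)=0. Local minima of Q: Q(0)=0.
So the global minimum of E is P(0) + Q(0) + 3 = 0 + 0 + 3 = 3, attained at (0, 0).

(0, 0)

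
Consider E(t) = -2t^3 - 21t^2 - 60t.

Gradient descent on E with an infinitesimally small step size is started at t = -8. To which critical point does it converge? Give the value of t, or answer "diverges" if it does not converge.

-5

E'(t) = -6(t + 2)(t + 5), so E'(-8) = -108.
Gradient descent moves in the -E' direction, i.e. t is increasing.
The nearest critical point in that direction is t = -5, where E'' = 18 > 0 (a local minimum). The iterate converges there.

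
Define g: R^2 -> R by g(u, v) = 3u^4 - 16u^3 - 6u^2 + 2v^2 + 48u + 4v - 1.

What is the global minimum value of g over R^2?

-163

g(u,v) separates as P(u) + Q(v) − 1, so its minimum is min P + min Q − 1.
P'(u) = 12(u - 4)(u - 1)(u + 1) vanishes at u ∈ {-1, 1, 4}; Q'(v) = 4v + 4 vanishes at v ∈ {-1}.
Local minima of P (where P''>0): P(-1)=-35, P(4)=-160. Local minima of Q: Q(-1)=-2.
So the global minimum of g is P(4) + Q(-1) − 1 = -160 − 2 − 1 = -163, attained at (4, -1).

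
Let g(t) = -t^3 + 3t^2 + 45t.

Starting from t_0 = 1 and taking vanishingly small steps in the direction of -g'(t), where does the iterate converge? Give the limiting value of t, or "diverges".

g'(t) = -3(t - 5)(t + 3), so g'(1) = 48.
Gradient descent moves in the -g' direction, i.e. t is decreasing.
The nearest critical point in that direction is t = -3, where g'' = 24 > 0 (a local minimum). The iterate converges there.

-3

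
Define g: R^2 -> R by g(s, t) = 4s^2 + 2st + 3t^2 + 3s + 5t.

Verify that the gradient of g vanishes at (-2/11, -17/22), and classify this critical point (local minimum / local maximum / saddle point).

local minimum

∇g = (8s + 2t + 3, 2s + 6t + 5); substituting (-2/11, -17/22) gives ∇g = (0, 0), so (-2/11, -17/22) is indeed a critical point.
The Hessian of g is constant: H = [[8, 2], [2, 6]].
det(H) = 8·6 − 2² = 44.
det(H) > 0 and tr(H) = 14 > 0, so H is positive definite and the point is a local minimum.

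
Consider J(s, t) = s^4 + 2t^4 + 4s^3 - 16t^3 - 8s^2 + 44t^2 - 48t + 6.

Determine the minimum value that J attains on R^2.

-140

J(s,t) separates as P(s) + Q(t) + 6, so its minimum is min P + min Q + 6.
P'(s) = 4s(s - 1)(s + 4) vanishes at s ∈ {-4, 0, 1}; Q'(t) = 8(t - 3)(t - 2)(t - 1) vanishes at t ∈ {1, 2, 3}.
Local minima of P (where P''>0): P(-4)=-128, P(1)=-3. Local minima of Q: Q(1)=-18, Q(3)=-18.
So the global minimum of J is P(-4) + Q(1) + 6 = -128 − 18 + 6 = -140, attained at (-4, 1).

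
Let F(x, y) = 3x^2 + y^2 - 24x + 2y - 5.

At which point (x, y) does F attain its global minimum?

(4, -1)

F(x,y) separates as P(x) + Q(y) − 5, so its minimum is min P + min Q − 5.
P'(x) = 6x - 24 vanishes at x ∈ {4}; Q'(y) = 2y + 2 vanishes at y ∈ {-1}.
Local minima of P (where P''>0): P(4)=-48. Local minima of Q: Q(-1)=-1.
So the global minimum of F is P(4) + Q(-1) − 5 = -48 − 1 − 5 = -54, attained at (4, -1).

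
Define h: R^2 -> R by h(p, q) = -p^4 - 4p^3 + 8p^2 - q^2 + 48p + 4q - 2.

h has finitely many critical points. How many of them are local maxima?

h separates as a function of p plus a function of q, so ∇h=0 decouples.
∂h/∂p = -4(p - 2)(p + 2)(p + 3) = 0 at p ∈ {-3, -2, 2}; ∂h/∂q = -2(q - 2) = 0 at q ∈ {2}.
The Hessian is diagonal: diag(h_pp, h_qq). Second derivatives: h_pp(-3)=-20, h_pp(-2)=16, h_pp(2)=-80; h_qq(2)=-2.
Local maxima occur where both diagonal entries negative: (-3, 2), (2, 2). Count: 2.

2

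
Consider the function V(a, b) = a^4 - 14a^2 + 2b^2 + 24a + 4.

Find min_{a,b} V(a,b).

-113

V(a,b) separates as P(a) + Q(b) + 4, so its minimum is min P + min Q + 4.
P'(a) = 4(a - 2)(a - 1)(a + 3) vanishes at a ∈ {-3, 1, 2}; Q'(b) = 4b vanishes at b ∈ {0}.
Local minima of P (where P''>0): P(-3)=-117, P(2)=8. Local minima of Q: Q(0)=0.
So the global minimum of V is P(-3) + Q(0) + 4 = -117 + 0 + 4 = -113, attained at (-3, 0).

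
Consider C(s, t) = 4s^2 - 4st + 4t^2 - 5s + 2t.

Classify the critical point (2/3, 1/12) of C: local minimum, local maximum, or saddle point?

The Hessian of C is constant: H = [[8, -4], [-4, 8]].
det(H) = 8·8 − (-4)² = 48.
det(H) > 0 and tr(H) = 16 > 0, so H is positive definite and the point is a local minimum.

local minimum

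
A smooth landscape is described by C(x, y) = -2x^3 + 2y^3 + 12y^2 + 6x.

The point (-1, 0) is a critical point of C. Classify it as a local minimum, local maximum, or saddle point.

local minimum

The mixed partial ∂²C/∂x∂y is 0, so the Hessian at any point is diag(C_xx, C_yy) = diag(-12x, 12(y + 2)).
At (-1, 0): H = diag(12, 24).
Both eigenvalues are positive, so H is positive definite: a local minimum.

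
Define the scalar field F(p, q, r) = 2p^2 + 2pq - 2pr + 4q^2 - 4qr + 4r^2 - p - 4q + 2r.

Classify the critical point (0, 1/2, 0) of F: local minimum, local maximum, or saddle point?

local minimum

The Hessian is constant: H = [[4, 2, -2], [2, 8, -4], [-2, -4, 8]].
Leading principal minors: Δ₁ = 4, Δ₂ = 28, Δ₃ = 160.
All leading minors are positive, so H is positive definite: a local minimum.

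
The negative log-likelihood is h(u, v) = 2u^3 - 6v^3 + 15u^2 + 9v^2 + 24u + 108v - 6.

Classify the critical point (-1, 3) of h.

saddle point

The mixed partial ∂²h/∂u∂v is 0, so the Hessian at any point is diag(h_uu, h_vv) = diag(6(2u + 5), 18(-2v + 1)).
At (-1, 3): H = diag(18, -90).
The eigenvalues have opposite signs, so H is indefinite: a saddle point.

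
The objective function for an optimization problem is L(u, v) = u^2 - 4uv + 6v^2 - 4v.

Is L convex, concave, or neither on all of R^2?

L is quadratic, so its Hessian is the constant matrix H = [[2, -4], [-4, 12]].
det(H) = 8, tr(H) = 14.
det(H) > 0 and tr(H) > 0, so H is positive definite everywhere: convex.

convex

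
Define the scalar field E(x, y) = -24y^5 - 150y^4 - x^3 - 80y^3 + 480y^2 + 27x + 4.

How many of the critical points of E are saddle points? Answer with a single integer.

E separates as a function of x plus a function of y, so ∇E=0 decouples.
∂E/∂x = -3(x - 3)(x + 3) = 0 at x ∈ {-3, 3}; ∂E/∂y = -120y(y - 1)(y + 2)(y + 4) = 0 at y ∈ {-4, -2, 0, 1}.
The Hessian is diagonal: diag(E_xx, E_yy). Second derivatives: E_xx(-3)=18, E_xx(3)=-18; E_yy(-4)=4800, E_yy(-2)=-1440, E_yy(0)=960, E_yy(1)=-1800.
Saddle points occur where the two diagonal entries have opposite signs: (-3, -2), (-3, 1), (3, -4), (3, 0). Count: 4.

4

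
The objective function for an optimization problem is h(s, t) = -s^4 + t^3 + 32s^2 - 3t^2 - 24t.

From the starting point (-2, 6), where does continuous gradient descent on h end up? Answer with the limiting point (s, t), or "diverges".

(0, 4)

h is separable, so gradient descent decouples: s follows -∂h/∂s, t follows -∂h/∂t.
∂h/∂s = -4s(s - 4)(s + 4); at s=-2 this is -96, so s increases.
∂h/∂t = 3(t - 4)(t + 2); at t=6 this is 48, so t decreases.
s converges to its nearest critical value 0 (a local min of the s-part); t converges to 4. The iterate converges to (0, 4).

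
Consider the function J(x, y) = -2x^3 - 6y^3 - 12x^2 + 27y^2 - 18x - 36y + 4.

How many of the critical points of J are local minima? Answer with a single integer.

J separates as a function of x plus a function of y, so ∇J=0 decouples.
∂J/∂x = -6(x + 1)(x + 3) = 0 at x ∈ {-3, -1}; ∂J/∂y = -18(y - 2)(y - 1) = 0 at y ∈ {1, 2}.
The Hessian is diagonal: diag(J_xx, J_yy). Second derivatives: J_xx(-3)=12, J_xx(-1)=-12; J_yy(1)=18, J_yy(2)=-18.
Local minima occur where both diagonal entries positive: (-3, 1). Count: 1.

1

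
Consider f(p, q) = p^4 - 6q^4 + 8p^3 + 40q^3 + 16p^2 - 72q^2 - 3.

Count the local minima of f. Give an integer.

2

f separates as a function of p plus a function of q, so ∇f=0 decouples.
∂f/∂p = 4p(p + 2)(p + 4) = 0 at p ∈ {-4, -2, 0}; ∂f/∂q = -24q(q - 3)(q - 2) = 0 at q ∈ {0, 2, 3}.
The Hessian is diagonal: diag(f_pp, f_qq). Second derivatives: f_pp(-4)=32, f_pp(-2)=-16, f_pp(0)=32; f_qq(0)=-144, f_qq(2)=48, f_qq(3)=-72.
Local minima occur where both diagonal entries positive: (-4, 2), (0, 2). Count: 2.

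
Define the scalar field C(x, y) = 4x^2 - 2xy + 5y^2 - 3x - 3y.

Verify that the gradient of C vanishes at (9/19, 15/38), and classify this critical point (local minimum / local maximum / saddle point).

local minimum

∇C = (8x - 2y - 3, -2x + 10y - 3); substituting (9/19, 15/38) gives ∇C = (0, 0), so (9/19, 15/38) is indeed a critical point.
The Hessian of C is constant: H = [[8, -2], [-2, 10]].
det(H) = 8·10 − (-2)² = 76.
det(H) > 0 and tr(H) = 18 > 0, so H is positive definite and the point is a local minimum.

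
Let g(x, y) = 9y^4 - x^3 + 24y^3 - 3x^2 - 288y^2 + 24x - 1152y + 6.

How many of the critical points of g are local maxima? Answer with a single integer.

1

g separates as a function of x plus a function of y, so ∇g=0 decouples.
∂g/∂x = -3(x - 2)(x + 4) = 0 at x ∈ {-4, 2}; ∂g/∂y = 36(y - 4)(y + 2)(y + 4) = 0 at y ∈ {-4, -2, 4}.
The Hessian is diagonal: diag(g_xx, g_yy). Second derivatives: g_xx(-4)=18, g_xx(2)=-18; g_yy(-4)=576, g_yy(-2)=-432, g_yy(4)=1728.
Local maxima occur where both diagonal entries negative: (2, -2). Count: 1.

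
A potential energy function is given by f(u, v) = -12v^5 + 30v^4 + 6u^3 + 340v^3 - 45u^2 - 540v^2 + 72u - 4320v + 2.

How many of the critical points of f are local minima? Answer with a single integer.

2

f separates as a function of u plus a function of v, so ∇f=0 decouples.
∂f/∂u = 18(u - 4)(u - 1) = 0 at u ∈ {1, 4}; ∂f/∂v = -60(v - 4)(v - 3)(v + 2)(v + 3) = 0 at v ∈ {-3, -2, 3, 4}.
The Hessian is diagonal: diag(f_uu, f_vv). Second derivatives: f_uu(1)=-54, f_uu(4)=54; f_vv(-3)=2520, f_vv(-2)=-1800, f_vv(3)=1800, f_vv(4)=-2520.
Local minima occur where both diagonal entries positive: (4, -3), (4, 3). Count: 2.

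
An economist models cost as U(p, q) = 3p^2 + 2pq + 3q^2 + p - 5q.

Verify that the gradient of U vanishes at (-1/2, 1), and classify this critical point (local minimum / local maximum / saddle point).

∇U = (6p + 2q + 1, 2p + 6q - 5); substituting (-1/2, 1) gives ∇U = (0, 0), so (-1/2, 1) is indeed a critical point.
The Hessian of U is constant: H = [[6, 2], [2, 6]].
det(H) = 6·6 − 2² = 32.
det(H) > 0 and tr(H) = 12 > 0, so H is positive definite and the point is a local minimum.

local minimum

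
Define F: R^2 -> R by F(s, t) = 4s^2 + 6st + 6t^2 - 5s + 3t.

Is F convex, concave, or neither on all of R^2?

F is quadratic, so its Hessian is the constant matrix H = [[8, 6], [6, 12]].
det(H) = 60, tr(H) = 20.
det(H) > 0 and tr(H) > 0, so H is positive definite everywhere: convex.

convex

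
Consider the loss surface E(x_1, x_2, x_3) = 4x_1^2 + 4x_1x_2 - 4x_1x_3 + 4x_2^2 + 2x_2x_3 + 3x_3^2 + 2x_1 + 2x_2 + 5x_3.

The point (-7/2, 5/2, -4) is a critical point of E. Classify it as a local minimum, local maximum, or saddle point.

local minimum

The Hessian is constant: H = [[8, 4, -4], [4, 8, 2], [-4, 2, 6]].
Leading principal minors: Δ₁ = 8, Δ₂ = 48, Δ₃ = 64.
All leading minors are positive, so H is positive definite: a local minimum.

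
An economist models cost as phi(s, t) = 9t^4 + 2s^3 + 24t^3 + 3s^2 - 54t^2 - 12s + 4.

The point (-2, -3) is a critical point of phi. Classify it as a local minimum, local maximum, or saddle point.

The mixed partial ∂²phi/∂s∂t is 0, so the Hessian at any point is diag(phi_ss, phi_tt) = diag(6(2s + 1), 36(3t^2 + 4t - 3)).
At (-2, -3): H = diag(-18, 432).
The eigenvalues have opposite signs, so H is indefinite: a saddle point.

saddle point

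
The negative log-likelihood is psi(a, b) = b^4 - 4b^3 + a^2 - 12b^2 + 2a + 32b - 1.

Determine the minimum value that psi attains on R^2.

-66

psi(a,b) separates as P(a) + Q(b) − 1, so its minimum is min P + min Q − 1.
P'(a) = 2a + 2 vanishes at a ∈ {-1}; Q'(b) = 4(b - 4)(b - 1)(b + 2) vanishes at b ∈ {-2, 1, 4}.
Local minima of P (where P''>0): P(-1)=-1. Local minima of Q: Q(-2)=-64, Q(4)=-64.
So the global minimum of psi is P(-1) + Q(-2) − 1 = -1 − 64 − 1 = -66, attained at (-1, -2).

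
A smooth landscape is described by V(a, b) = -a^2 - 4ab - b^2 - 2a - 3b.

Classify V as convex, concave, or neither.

V is quadratic, so its Hessian is the constant matrix H = [[-2, -4], [-4, -2]].
det(H) = -12, tr(H) = -4.
det(H) < 0, so H is indefinite: neither convex nor concave.

neither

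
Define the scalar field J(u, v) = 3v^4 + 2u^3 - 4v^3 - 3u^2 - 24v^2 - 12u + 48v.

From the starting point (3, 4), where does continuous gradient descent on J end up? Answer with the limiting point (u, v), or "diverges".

(2, 2)

J is separable, so gradient descent decouples: u follows -∂J/∂u, v follows -∂J/∂v.
∂J/∂u = 6(u - 2)(u + 1); at u=3 this is 24, so u decreases.
∂J/∂v = 12(v - 2)(v - 1)(v + 2); at v=4 this is 432, so v decreases.
u converges to its nearest critical value 2 (a local min of the u-part); v converges to 2. The iterate converges to (2, 2).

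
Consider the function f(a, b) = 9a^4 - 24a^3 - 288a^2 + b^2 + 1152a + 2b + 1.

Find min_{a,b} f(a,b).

f(a,b) separates as P(a) + Q(b) + 1, so its minimum is min P + min Q + 1.
P'(a) = 36(a - 4)(a - 2)(a + 4) vanishes at a ∈ {-4, 2, 4}; Q'(b) = 2b + 2 vanishes at b ∈ {-1}.
Local minima of P (where P''>0): P(-4)=-5376, P(4)=768. Local minima of Q: Q(-1)=-1.
So the global minimum of f is P(-4) + Q(-1) + 1 = -5376 − 1 + 1 = -5376, attained at (-4, -1).

-5376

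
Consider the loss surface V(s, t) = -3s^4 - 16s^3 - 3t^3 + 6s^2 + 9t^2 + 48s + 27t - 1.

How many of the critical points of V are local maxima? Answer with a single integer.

2

V separates as a function of s plus a function of t, so ∇V=0 decouples.
∂V/∂s = -12(s - 1)(s + 1)(s + 4) = 0 at s ∈ {-4, -1, 1}; ∂V/∂t = -9(t - 3)(t + 1) = 0 at t ∈ {-1, 3}.
The Hessian is diagonal: diag(V_ss, V_tt). Second derivatives: V_ss(-4)=-180, V_ss(-1)=72, V_ss(1)=-120; V_tt(-1)=36, V_tt(3)=-36.
Local maxima occur where both diagonal entries negative: (-4, 3), (1, 3). Count: 2.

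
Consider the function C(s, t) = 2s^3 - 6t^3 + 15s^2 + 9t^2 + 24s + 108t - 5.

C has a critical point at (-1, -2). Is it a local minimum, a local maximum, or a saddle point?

local minimum

The mixed partial ∂²C/∂s∂t is 0, so the Hessian at any point is diag(C_ss, C_tt) = diag(6(2s + 5), 18(-2t + 1)).
At (-1, -2): H = diag(18, 90).
Both eigenvalues are positive, so H is positive definite: a local minimum.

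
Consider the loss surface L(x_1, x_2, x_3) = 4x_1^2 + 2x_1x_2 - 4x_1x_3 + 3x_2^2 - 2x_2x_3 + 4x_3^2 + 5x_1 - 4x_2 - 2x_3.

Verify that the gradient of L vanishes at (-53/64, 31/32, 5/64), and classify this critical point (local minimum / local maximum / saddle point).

∇L = (8x_1 + 2x_2 - 4x_3 + 5, 2x_1 + 6x_2 - 2x_3 - 4, -4x_1 - 2x_2 + 8x_3 - 2); substituting (-53/64, 31/32, 5/64) gives ∇L = (0, 0, 0), so (-53/64, 31/32, 5/64) is indeed a critical point.
The Hessian is constant: H = [[8, 2, -4], [2, 6, -2], [-4, -2, 8]].
Leading principal minors: Δ₁ = 8, Δ₂ = 44, Δ₃ = 256.
All leading minors are positive, so H is positive definite: a local minimum.

local minimum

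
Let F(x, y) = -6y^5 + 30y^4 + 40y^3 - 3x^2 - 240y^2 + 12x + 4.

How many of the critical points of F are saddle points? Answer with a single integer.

F separates as a function of x plus a function of y, so ∇F=0 decouples.
∂F/∂x = -6(x - 2) = 0 at x ∈ {2}; ∂F/∂y = -30y(y - 4)(y - 2)(y + 2) = 0 at y ∈ {-2, 0, 2, 4}.
The Hessian is diagonal: diag(F_xx, F_yy). Second derivatives: F_xx(2)=-6; F_yy(-2)=1440, F_yy(0)=-480, F_yy(2)=480, F_yy(4)=-1440.
Saddle points occur where the two diagonal entries have opposite signs: (2, -2), (2, 2). Count: 2.

2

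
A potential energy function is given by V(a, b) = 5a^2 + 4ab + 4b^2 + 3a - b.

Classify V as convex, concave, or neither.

convex

V is quadratic, so its Hessian is the constant matrix H = [[10, 4], [4, 8]].
det(H) = 64, tr(H) = 18.
det(H) > 0 and tr(H) > 0, so H is positive definite everywhere: convex.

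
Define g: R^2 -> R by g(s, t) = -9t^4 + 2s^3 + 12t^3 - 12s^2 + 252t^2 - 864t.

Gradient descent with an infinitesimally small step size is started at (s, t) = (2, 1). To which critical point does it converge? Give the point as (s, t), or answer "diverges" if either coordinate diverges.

(4, 2)

g is separable, so gradient descent decouples: s follows -∂g/∂s, t follows -∂g/∂t.
∂g/∂s = 6s(s - 4); at s=2 this is -24, so s increases.
∂g/∂t = -36(t - 3)(t - 2)(t + 4); at t=1 this is -360, so t increases.
s converges to its nearest critical value 4 (a local min of the s-part); t converges to 2. The iterate converges to (4, 2).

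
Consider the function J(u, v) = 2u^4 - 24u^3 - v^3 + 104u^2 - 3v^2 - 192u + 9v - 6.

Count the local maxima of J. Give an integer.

J separates as a function of u plus a function of v, so ∇J=0 decouples.
∂J/∂u = 8(u - 4)(u - 3)(u - 2) = 0 at u ∈ {2, 3, 4}; ∂J/∂v = -3(v - 1)(v + 3) = 0 at v ∈ {-3, 1}.
The Hessian is diagonal: diag(J_uu, J_vv). Second derivatives: J_uu(2)=16, J_uu(3)=-8, J_uu(4)=16; J_vv(-3)=12, J_vv(1)=-12.
Local maxima occur where both diagonal entries negative: (3, 1). Count: 1.

1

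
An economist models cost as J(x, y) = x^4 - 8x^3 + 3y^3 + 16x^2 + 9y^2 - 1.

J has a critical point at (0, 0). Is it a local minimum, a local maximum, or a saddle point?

The mixed partial ∂²J/∂x∂y is 0, so the Hessian at any point is diag(J_xx, J_yy) = diag(4(3x^2 - 12x + 8), 18(y + 1)).
At (0, 0): H = diag(32, 18).
Both eigenvalues are positive, so H is positive definite: a local minimum.

local minimum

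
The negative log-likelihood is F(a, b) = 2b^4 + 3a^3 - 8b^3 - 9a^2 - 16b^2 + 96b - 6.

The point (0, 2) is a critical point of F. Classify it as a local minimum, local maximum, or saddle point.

The mixed partial ∂²F/∂a∂b is 0, so the Hessian at any point is diag(F_aa, F_bb) = diag(18(a - 1), 8(3b^2 - 6b - 4)).
At (0, 2): H = diag(-18, -32).
Both eigenvalues are negative, so H is negative definite: a local maximum.

local maximum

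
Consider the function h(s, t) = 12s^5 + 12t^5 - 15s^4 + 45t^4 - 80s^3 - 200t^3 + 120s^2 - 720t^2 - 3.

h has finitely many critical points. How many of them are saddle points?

8

h separates as a function of s plus a function of t, so ∇h=0 decouples.
∂h/∂s = 60s(s - 2)(s - 1)(s + 2) = 0 at s ∈ {-2, 0, 1, 2}; ∂h/∂t = 60t(t - 3)(t + 2)(t + 4) = 0 at t ∈ {-4, -2, 0, 3}.
The Hessian is diagonal: diag(h_ss, h_tt). Second derivatives: h_ss(-2)=-1440, h_ss(0)=240, h_ss(1)=-180, h_ss(2)=480; h_tt(-4)=-3360, h_tt(-2)=1200, h_tt(0)=-1440, h_tt(3)=6300.
Saddle points occur where the two diagonal entries have opposite signs: (-2, -2), (-2, 3), (0, -4), (0, 0), (1, -2), (1, 3), (2, -4), (2, 0). Count: 8.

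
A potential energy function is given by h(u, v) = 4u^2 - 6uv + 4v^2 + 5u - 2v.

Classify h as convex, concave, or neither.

convex

h is quadratic, so its Hessian is the constant matrix H = [[8, -6], [-6, 8]].
det(H) = 28, tr(H) = 16.
det(H) > 0 and tr(H) > 0, so H is positive definite everywhere: convex.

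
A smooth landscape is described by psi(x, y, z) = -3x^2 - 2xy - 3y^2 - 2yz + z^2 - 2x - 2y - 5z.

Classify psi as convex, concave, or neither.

psi is quadratic, so its Hessian is the constant matrix H = [[-6, -2, 0], [-2, -6, -2], [0, -2, 2]].
Leading principal minors: -6, 32, 88.
Neither pattern holds ⇒ H is indefinite ⇒ neither convex nor concave.

neither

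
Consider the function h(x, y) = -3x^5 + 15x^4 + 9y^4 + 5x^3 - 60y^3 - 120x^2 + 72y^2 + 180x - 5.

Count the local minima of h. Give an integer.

4

h separates as a function of x plus a function of y, so ∇h=0 decouples.
∂h/∂x = -15(x - 3)(x - 2)(x - 1)(x + 2) = 0 at x ∈ {-2, 1, 2, 3}; ∂h/∂y = 36y(y - 4)(y - 1) = 0 at y ∈ {0, 1, 4}.
The Hessian is diagonal: diag(h_xx, h_yy). Second derivatives: h_xx(-2)=900, h_xx(1)=-90, h_xx(2)=60, h_xx(3)=-150; h_yy(0)=144, h_yy(1)=-108, h_yy(4)=432.
Local minima occur where both diagonal entries positive: (-2, 0), (-2, 4), (2, 0), (2, 4). Count: 4.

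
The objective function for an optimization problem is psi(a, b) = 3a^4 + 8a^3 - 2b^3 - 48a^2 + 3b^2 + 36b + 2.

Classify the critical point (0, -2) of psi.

The mixed partial ∂²psi/∂a∂b is 0, so the Hessian at any point is diag(psi_aa, psi_bb) = diag(12(3a^2 + 4a - 8), 6(-2b + 1)).
At (0, -2): H = diag(-96, 30).
The eigenvalues have opposite signs, so H is indefinite: a saddle point.

saddle point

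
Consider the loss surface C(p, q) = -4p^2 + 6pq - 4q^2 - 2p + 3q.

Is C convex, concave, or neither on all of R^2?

concave

C is quadratic, so its Hessian is the constant matrix H = [[-8, 6], [6, -8]].
det(H) = 28, tr(H) = -16.
det(H) > 0 and tr(H) < 0, so H is negative definite everywhere: concave.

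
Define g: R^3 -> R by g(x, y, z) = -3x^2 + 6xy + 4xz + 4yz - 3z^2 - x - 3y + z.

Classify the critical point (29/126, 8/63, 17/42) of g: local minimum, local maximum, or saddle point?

The Hessian is constant: H = [[-6, 6, 4], [6, 0, 4], [4, 4, -6]].
Leading principal minors: Δ₁ = -6, Δ₂ = -36, Δ₃ = 504.
The minors fit neither the all-positive nor the alternating-sign pattern, so H is indefinite: a saddle point.

saddle point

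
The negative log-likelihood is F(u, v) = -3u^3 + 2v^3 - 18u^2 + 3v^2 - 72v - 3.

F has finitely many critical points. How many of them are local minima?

1

F separates as a function of u plus a function of v, so ∇F=0 decouples.
∂F/∂u = -9u(u + 4) = 0 at u ∈ {-4, 0}; ∂F/∂v = 6(v - 3)(v + 4) = 0 at v ∈ {-4, 3}.
The Hessian is diagonal: diag(F_uu, F_vv). Second derivatives: F_uu(-4)=36, F_uu(0)=-36; F_vv(-4)=-42, F_vv(3)=42.
Local minima occur where both diagonal entries positive: (-4, 3). Count: 1.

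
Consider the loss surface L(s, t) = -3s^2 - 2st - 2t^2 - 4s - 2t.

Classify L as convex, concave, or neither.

L is quadratic, so its Hessian is the constant matrix H = [[-6, -2], [-2, -4]].
det(H) = 20, tr(H) = -10.
det(H) > 0 and tr(H) < 0, so H is negative definite everywhere: concave.

concave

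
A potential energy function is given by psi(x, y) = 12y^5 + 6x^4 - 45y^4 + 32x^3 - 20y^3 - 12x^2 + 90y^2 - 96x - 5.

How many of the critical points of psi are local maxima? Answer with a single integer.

psi separates as a function of x plus a function of y, so ∇psi=0 decouples.
∂psi/∂x = 24(x - 1)(x + 1)(x + 4) = 0 at x ∈ {-4, -1, 1}; ∂psi/∂y = 60y(y - 3)(y - 1)(y + 1) = 0 at y ∈ {-1, 0, 1, 3}.
The Hessian is diagonal: diag(psi_xx, psi_yy). Second derivatives: psi_xx(-4)=360, psi_xx(-1)=-144, psi_xx(1)=240; psi_yy(-1)=-480, psi_yy(0)=180, psi_yy(1)=-240, psi_yy(3)=1440.
Local maxima occur where both diagonal entries negative: (-1, -1), (-1, 1). Count: 2.

2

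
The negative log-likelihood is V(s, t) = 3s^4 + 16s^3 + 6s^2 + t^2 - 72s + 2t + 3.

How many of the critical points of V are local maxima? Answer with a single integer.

V separates as a function of s plus a function of t, so ∇V=0 decouples.
∂V/∂s = 12(s - 1)(s + 2)(s + 3) = 0 at s ∈ {-3, -2, 1}; ∂V/∂t = 2(t + 1) = 0 at t ∈ {-1}.
The Hessian is diagonal: diag(V_ss, V_tt). Second derivatives: V_ss(-3)=48, V_ss(-2)=-36, V_ss(1)=144; V_tt(-1)=2.
Local maxima occur where both diagonal entries negative: none. Count: 0.

0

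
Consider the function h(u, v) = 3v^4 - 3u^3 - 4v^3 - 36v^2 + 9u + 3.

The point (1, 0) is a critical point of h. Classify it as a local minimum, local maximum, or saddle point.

local maximum

The mixed partial ∂²h/∂u∂v is 0, so the Hessian at any point is diag(h_uu, h_vv) = diag(-18u, 12(3v^2 - 2v - 6)).
At (1, 0): H = diag(-18, -72).
Both eigenvalues are negative, so H is negative definite: a local maximum.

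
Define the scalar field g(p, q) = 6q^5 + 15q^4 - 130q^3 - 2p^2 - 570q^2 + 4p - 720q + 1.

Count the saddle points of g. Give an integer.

g separates as a function of p plus a function of q, so ∇g=0 decouples.
∂g/∂p = -4(p - 1) = 0 at p ∈ {1}; ∂g/∂q = 30(q - 4)(q + 1)(q + 2)(q + 3) = 0 at q ∈ {-3, -2, -1, 4}.
The Hessian is diagonal: diag(g_pp, g_qq). Second derivatives: g_pp(1)=-4; g_qq(-3)=-420, g_qq(-2)=180, g_qq(-1)=-300, g_qq(4)=6300.
Saddle points occur where the two diagonal entries have opposite signs: (1, -2), (1, 4). Count: 2.

2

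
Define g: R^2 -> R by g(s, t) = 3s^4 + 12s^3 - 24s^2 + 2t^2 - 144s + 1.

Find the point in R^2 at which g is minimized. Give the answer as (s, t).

g(s,t) separates as P(s) + Q(t) + 1, so its minimum is min P + min Q + 1.
P'(s) = 12(s - 2)(s + 2)(s + 3) vanishes at s ∈ {-3, -2, 2}; Q'(t) = 4t vanishes at t ∈ {0}.
Local minima of P (where P''>0): P(-3)=135, P(2)=-240. Local minima of Q: Q(0)=0.
So the global minimum of g is P(2) + Q(0) + 1 = -240 + 0 + 1 = -239, attained at (2, 0).

(2, 0)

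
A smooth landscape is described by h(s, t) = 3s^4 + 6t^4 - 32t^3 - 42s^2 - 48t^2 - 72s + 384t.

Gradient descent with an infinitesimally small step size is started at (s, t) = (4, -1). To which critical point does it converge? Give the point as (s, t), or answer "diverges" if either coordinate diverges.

h is separable, so gradient descent decouples: s follows -∂h/∂s, t follows -∂h/∂t.
∂h/∂s = 12(s - 3)(s + 1)(s + 2); at s=4 this is 360, so s decreases.
∂h/∂t = 24(t - 4)(t - 2)(t + 2); at t=-1 this is 360, so t decreases.
s converges to its nearest critical value 3 (a local min of the s-part); t converges to -2. The iterate converges to (3, -2).

(3, -2)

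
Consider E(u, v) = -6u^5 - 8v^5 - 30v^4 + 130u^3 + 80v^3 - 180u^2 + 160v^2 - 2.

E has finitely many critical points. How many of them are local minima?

4

E separates as a function of u plus a function of v, so ∇E=0 decouples.
∂E/∂u = -30u(u - 3)(u - 1)(u + 4) = 0 at u ∈ {-4, 0, 1, 3}; ∂E/∂v = -40v(v - 2)(v + 1)(v + 4) = 0 at v ∈ {-4, -1, 0, 2}.
The Hessian is diagonal: diag(E_uu, E_vv). Second derivatives: E_uu(-4)=4200, E_uu(0)=-360, E_uu(1)=300, E_uu(3)=-1260; E_vv(-4)=2880, E_vv(-1)=-360, E_vv(0)=320, E_vv(2)=-1440.
Local minima occur where both diagonal entries positive: (-4, -4), (-4, 0), (1, -4), (1, 0). Count: 4.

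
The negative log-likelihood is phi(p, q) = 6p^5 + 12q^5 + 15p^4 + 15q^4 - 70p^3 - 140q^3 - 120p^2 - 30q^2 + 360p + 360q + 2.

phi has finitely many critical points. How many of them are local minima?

phi separates as a function of p plus a function of q, so ∇phi=0 decouples.
∂phi/∂p = 30(p - 2)(p - 1)(p + 2)(p + 3) = 0 at p ∈ {-3, -2, 1, 2}; ∂phi/∂q = 60(q - 2)(q - 1)(q + 1)(q + 3) = 0 at q ∈ {-3, -1, 1, 2}.
The Hessian is diagonal: diag(phi_pp, phi_qq). Second derivatives: phi_pp(-3)=-600, phi_pp(-2)=360, phi_pp(1)=-360, phi_pp(2)=600; phi_qq(-3)=-2400, phi_qq(-1)=720, phi_qq(1)=-480, phi_qq(2)=900.
Local minima occur where both diagonal entries positive: (-2, -1), (-2, 2), (2, -1), (2, 2). Count: 4.

4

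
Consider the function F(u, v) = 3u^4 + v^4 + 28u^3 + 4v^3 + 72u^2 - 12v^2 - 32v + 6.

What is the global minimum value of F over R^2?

-58

F(u,v) separates as P(u) + Q(v) + 6, so its minimum is min P + min Q + 6.
P'(u) = 12u(u + 3)(u + 4) vanishes at u ∈ {-4, -3, 0}; Q'(v) = 4(v - 2)(v + 1)(v + 4) vanishes at v ∈ {-4, -1, 2}.
Local minima of P (where P''>0): P(-4)=128, P(0)=0. Local minima of Q: Q(-4)=-64, Q(2)=-64.
So the global minimum of F is P(0) + Q(-4) + 6 = 0 − 64 + 6 = -58, attained at (0, -4).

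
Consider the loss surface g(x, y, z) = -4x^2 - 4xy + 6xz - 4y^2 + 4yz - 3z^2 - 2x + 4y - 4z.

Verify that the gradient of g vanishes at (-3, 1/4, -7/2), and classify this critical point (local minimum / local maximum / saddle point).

local maximum

∇g = (-8x - 4y + 6z - 2, -4x - 8y + 4z + 4, 6x + 4y - 6z - 4); substituting (-3, 1/4, -7/2) gives ∇g = (0, 0, 0), so (-3, 1/4, -7/2) is indeed a critical point.
The Hessian is constant: H = [[-8, -4, 6], [-4, -8, 4], [6, 4, -6]].
Leading principal minors: Δ₁ = -8, Δ₂ = 48, Δ₃ = -64.
The minors alternate sign starting negative (−, +, −), so H is negative definite: a local maximum.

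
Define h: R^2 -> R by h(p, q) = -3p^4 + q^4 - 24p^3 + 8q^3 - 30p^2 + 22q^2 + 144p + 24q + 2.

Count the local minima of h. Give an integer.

h separates as a function of p plus a function of q, so ∇h=0 decouples.
∂h/∂p = -12(p - 1)(p + 3)(p + 4) = 0 at p ∈ {-4, -3, 1}; ∂h/∂q = 4(q + 1)(q + 2)(q + 3) = 0 at q ∈ {-3, -2, -1}.
The Hessian is diagonal: diag(h_pp, h_qq). Second derivatives: h_pp(-4)=-60, h_pp(-3)=48, h_pp(1)=-240; h_qq(-3)=8, h_qq(-2)=-4, h_qq(-1)=8.
Local minima occur where both diagonal entries positive: (-3, -3), (-3, -1). Count: 2.

2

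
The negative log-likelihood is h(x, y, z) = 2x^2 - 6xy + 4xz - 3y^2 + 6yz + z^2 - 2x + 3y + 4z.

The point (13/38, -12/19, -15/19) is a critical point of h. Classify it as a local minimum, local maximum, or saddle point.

The Hessian is constant: H = [[4, -6, 4], [-6, -6, 6], [4, 6, 2]].
Leading principal minors: Δ₁ = 4, Δ₂ = -60, Δ₃ = -456.
The minors fit neither the all-positive nor the alternating-sign pattern, so H is indefinite: a saddle point.

saddle point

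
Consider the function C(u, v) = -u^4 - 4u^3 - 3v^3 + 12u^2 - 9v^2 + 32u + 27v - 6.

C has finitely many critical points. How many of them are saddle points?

C separates as a function of u plus a function of v, so ∇C=0 decouples.
∂C/∂u = -4(u - 2)(u + 1)(u + 4) = 0 at u ∈ {-4, -1, 2}; ∂C/∂v = -9(v - 1)(v + 3) = 0 at v ∈ {-3, 1}.
The Hessian is diagonal: diag(C_uu, C_vv). Second derivatives: C_uu(-4)=-72, C_uu(-1)=36, C_uu(2)=-72; C_vv(-3)=36, C_vv(1)=-36.
Saddle points occur where the two diagonal entries have opposite signs: (-4, -3), (-1, 1), (2, -3). Count: 3.

3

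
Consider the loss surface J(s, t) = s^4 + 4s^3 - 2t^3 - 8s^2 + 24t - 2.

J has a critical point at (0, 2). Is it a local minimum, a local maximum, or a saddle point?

The mixed partial ∂²J/∂s∂t is 0, so the Hessian at any point is diag(J_ss, J_tt) = diag(4(3s^2 + 6s - 4), -12t).
At (0, 2): H = diag(-16, -24).
Both eigenvalues are negative, so H is negative definite: a local maximum.

local maximum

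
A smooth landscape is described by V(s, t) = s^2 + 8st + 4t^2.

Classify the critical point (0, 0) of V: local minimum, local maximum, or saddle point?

saddle point

The Hessian of V is constant: H = [[2, 8], [8, 8]].
det(H) = 2·8 − 8² = -48.
Since det(H) < 0, H is indefinite and the critical point is a saddle point.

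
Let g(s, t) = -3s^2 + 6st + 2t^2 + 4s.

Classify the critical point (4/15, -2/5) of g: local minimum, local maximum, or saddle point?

saddle point

The Hessian of g is constant: H = [[-6, 6], [6, 4]].
det(H) = (-6)·4 − 6² = -60.
Since det(H) < 0, H is indefinite and the critical point is a saddle point.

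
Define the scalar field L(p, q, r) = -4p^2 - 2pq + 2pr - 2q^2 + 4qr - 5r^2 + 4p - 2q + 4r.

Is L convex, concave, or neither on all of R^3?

concave

L is quadratic, so its Hessian is the constant matrix H = [[-8, -2, 2], [-2, -4, 4], [2, 4, -10]].
Leading principal minors: -8, 28, -168.
Signs alternate −, +, − ⇒ H ≺ 0 ⇒ concave.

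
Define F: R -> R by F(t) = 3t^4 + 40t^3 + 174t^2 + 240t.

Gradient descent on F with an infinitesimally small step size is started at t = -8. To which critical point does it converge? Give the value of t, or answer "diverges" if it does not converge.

F'(t) = 12(t + 1)(t + 4)(t + 5), so F'(-8) = -1008.
Gradient descent moves in the -F' direction, i.e. t is increasing.
The nearest critical point in that direction is t = -5, where F'' = 48 > 0 (a local minimum). The iterate converges there.

-5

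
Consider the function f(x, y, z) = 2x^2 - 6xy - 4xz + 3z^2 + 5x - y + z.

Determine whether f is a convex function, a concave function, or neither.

f is quadratic, so its Hessian is the constant matrix H = [[4, -6, -4], [-6, 0, 0], [-4, 0, 6]].
Leading principal minors: 4, -36, -216.
Neither pattern holds ⇒ H is indefinite ⇒ neither convex nor concave.

neither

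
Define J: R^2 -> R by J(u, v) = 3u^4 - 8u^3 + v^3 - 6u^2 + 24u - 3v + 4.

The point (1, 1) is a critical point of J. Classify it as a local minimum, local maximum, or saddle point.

saddle point

The mixed partial ∂²J/∂u∂v is 0, so the Hessian at any point is diag(J_uu, J_vv) = diag(12(3u^2 - 4u - 1), 6v).
At (1, 1): H = diag(-24, 6).
The eigenvalues have opposite signs, so H is indefinite: a saddle point.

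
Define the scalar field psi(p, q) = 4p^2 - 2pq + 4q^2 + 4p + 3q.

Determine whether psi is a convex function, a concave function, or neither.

convex

psi is quadratic, so its Hessian is the constant matrix H = [[8, -2], [-2, 8]].
det(H) = 60, tr(H) = 16.
det(H) > 0 and tr(H) > 0, so H is positive definite everywhere: convex.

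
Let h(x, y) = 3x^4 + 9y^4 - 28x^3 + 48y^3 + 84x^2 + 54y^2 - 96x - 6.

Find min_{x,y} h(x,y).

-151

h(x,y) separates as P(x) + Q(y) − 6, so its minimum is min P + min Q − 6.
P'(x) = 12(x - 4)(x - 2)(x - 1) vanishes at x ∈ {1, 2, 4}; Q'(y) = 36y(y + 1)(y + 3) vanishes at y ∈ {-3, -1, 0}.
Local minima of P (where P''>0): P(1)=-37, P(4)=-64. Local minima of Q: Q(-3)=-81, Q(0)=0.
So the global minimum of h is P(4) + Q(-3) − 6 = -64 − 81 − 6 = -151, attained at (4, -3).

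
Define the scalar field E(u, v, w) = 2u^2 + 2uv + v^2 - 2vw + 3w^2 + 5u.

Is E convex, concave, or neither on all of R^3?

E is quadratic, so its Hessian is the constant matrix H = [[4, 2, 0], [2, 2, -2], [0, -2, 6]].
Leading principal minors: 4, 4, 8.
All positive ⇒ H ≻ 0 ⇒ convex.

convex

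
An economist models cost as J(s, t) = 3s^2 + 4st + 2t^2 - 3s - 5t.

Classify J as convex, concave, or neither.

convex

J is quadratic, so its Hessian is the constant matrix H = [[6, 4], [4, 4]].
det(H) = 8, tr(H) = 10.
det(H) > 0 and tr(H) > 0, so H is positive definite everywhere: convex.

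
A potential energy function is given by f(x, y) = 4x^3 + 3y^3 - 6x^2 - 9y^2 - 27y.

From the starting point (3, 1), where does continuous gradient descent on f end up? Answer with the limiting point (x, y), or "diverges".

(1, 3)

f is separable, so gradient descent decouples: x follows -∂f/∂x, y follows -∂f/∂y.
∂f/∂x = 12x(x - 1); at x=3 this is 72, so x decreases.
∂f/∂y = 9(y - 3)(y + 1); at y=1 this is -36, so y increases.
x converges to its nearest critical value 1 (a local min of the x-part); y converges to 3. The iterate converges to (1, 3).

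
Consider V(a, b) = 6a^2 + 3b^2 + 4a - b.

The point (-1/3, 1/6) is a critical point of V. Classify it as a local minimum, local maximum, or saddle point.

The Hessian of V is constant: H = [[12, 0], [0, 6]].
det(H) = 12·6 − 0² = 72.
det(H) > 0 and tr(H) = 18 > 0, so H is positive definite and the point is a local minimum.

local minimum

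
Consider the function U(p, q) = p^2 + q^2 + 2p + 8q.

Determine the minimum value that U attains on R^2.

-17

U(p,q) separates as A(p) + B(q), so its minimum is min A + min B.
A'(p) = 2p + 2 vanishes at p ∈ {-1}; B'(q) = 2q + 8 vanishes at q ∈ {-4}.
Local minima of A (where A''>0): A(-1)=-1. Local minima of B: B(-4)=-16.
So the global minimum of U is A(-1) + B(-4) = -1 − 16 = -17, attained at (-1, -4).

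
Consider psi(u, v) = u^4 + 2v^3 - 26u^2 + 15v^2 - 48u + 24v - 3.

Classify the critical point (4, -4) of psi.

The mixed partial ∂²psi/∂u∂v is 0, so the Hessian at any point is diag(psi_uu, psi_vv) = diag(4(3u^2 - 13), 6(2v + 5)).
At (4, -4): H = diag(140, -18).
The eigenvalues have opposite signs, so H is indefinite: a saddle point.

saddle point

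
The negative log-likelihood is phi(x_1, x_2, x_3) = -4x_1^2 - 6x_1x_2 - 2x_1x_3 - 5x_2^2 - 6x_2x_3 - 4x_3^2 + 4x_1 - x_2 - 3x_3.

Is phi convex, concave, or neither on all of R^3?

concave

phi is quadratic, so its Hessian is the constant matrix H = [[-8, -6, -2], [-6, -10, -6], [-2, -6, -8]].
Leading principal minors: -8, 44, -168.
Signs alternate −, +, − ⇒ H ≺ 0 ⇒ concave.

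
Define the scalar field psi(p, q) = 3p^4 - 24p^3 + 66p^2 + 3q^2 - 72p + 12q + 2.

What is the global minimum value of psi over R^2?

psi(p,q) separates as A(p) + B(q) + 2, so its minimum is min A + min B + 2.
A'(p) = 12(p - 3)(p - 2)(p - 1) vanishes at p ∈ {1, 2, 3}; B'(q) = 6q + 12 vanishes at q ∈ {-2}.
Local minima of A (where A''>0): A(1)=-27, A(3)=-27. Local minima of B: B(-2)=-12.
So the global minimum of psi is A(1) + B(-2) + 2 = -27 − 12 + 2 = -37, attained at (1, -2).

-37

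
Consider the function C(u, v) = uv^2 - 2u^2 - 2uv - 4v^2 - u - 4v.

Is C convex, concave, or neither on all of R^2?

neither

The term uv^2 is cubic, so the Hessian is not constant.
∂²C/∂v² = 2u - 8, which takes both signs as u varies (negative for sufficiently negative u). A diagonal entry of the Hessian changing sign means the Hessian is neither positive- nor negative-semidefinite on all of R^2.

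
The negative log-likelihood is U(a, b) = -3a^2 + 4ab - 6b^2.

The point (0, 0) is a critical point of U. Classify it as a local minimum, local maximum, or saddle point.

The Hessian of U is constant: H = [[-6, 4], [4, -12]].
det(H) = (-6)·(-12) − 4² = 56.
det(H) > 0 and tr(H) = -18 < 0, so H is negative definite and the point is a local maximum.

local maximum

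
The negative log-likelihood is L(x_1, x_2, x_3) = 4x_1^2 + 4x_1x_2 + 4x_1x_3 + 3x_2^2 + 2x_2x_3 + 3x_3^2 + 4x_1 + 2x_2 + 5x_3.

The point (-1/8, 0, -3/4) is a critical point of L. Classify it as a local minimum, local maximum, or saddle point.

The Hessian is constant: H = [[8, 4, 4], [4, 6, 2], [4, 2, 6]].
Leading principal minors: Δ₁ = 8, Δ₂ = 32, Δ₃ = 128.
All leading minors are positive, so H is positive definite: a local minimum.

local minimum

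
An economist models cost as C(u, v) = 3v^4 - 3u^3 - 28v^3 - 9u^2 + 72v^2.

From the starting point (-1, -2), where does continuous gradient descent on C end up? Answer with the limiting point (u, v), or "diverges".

(-2, 0)

C is separable, so gradient descent decouples: u follows -∂C/∂u, v follows -∂C/∂v.
∂C/∂u = -9u(u + 2); at u=-1 this is 9, so u decreases.
∂C/∂v = 12v(v - 4)(v - 3); at v=-2 this is -720, so v increases.
u converges to its nearest critical value -2 (a local min of the u-part); v converges to 0. The iterate converges to (-2, 0).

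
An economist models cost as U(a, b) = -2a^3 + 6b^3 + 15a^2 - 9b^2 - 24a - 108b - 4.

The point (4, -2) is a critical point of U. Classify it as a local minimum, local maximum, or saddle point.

local maximum

The mixed partial ∂²U/∂a∂b is 0, so the Hessian at any point is diag(U_aa, U_bb) = diag(6(-2a + 5), 18(2b - 1)).
At (4, -2): H = diag(-18, -90).
Both eigenvalues are negative, so H is negative definite: a local maximum.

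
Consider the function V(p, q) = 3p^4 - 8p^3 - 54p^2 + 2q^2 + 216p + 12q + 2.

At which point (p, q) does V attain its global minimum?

(-3, -3)

V(p,q) separates as A(p) + B(q) + 2, so its minimum is min A + min B + 2.
A'(p) = 12(p - 3)(p - 2)(p + 3) vanishes at p ∈ {-3, 2, 3}; B'(q) = 4q + 12 vanishes at q ∈ {-3}.
Local minima of A (where A''>0): A(-3)=-675, A(3)=189. Local minima of B: B(-3)=-18.
So the global minimum of V is A(-3) + B(-3) + 2 = -675 − 18 + 2 = -691, attained at (-3, -3).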